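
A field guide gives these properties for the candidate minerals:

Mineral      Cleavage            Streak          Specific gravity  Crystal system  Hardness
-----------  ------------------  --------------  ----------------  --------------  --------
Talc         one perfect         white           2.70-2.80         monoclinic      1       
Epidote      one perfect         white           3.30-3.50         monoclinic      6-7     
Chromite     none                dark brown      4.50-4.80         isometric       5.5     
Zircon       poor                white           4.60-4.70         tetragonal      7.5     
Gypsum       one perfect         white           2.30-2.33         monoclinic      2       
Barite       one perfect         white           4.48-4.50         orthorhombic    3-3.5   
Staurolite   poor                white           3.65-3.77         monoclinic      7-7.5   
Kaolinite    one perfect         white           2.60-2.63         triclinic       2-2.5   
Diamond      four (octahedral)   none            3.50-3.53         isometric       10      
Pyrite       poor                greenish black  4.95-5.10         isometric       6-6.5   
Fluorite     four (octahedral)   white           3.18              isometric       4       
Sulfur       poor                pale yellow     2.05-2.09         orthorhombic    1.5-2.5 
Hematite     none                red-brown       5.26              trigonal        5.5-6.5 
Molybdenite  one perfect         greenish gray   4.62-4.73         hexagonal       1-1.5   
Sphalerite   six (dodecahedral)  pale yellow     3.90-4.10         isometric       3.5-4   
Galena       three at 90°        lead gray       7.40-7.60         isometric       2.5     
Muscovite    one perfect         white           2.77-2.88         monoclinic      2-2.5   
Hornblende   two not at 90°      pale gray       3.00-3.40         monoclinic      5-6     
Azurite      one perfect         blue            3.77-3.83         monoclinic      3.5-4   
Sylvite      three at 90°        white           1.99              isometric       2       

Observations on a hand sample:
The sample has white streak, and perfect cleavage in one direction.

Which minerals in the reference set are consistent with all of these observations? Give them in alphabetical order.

Barite, Epidote, Gypsum, Kaolinite, Muscovite, Talc

White streak — narrows the field to Talc, Epidote, Zircon, Gypsum, Barite, Staurolite, Kaolinite, Fluorite, Muscovite, Sylvite.
Perfect cleavage in one direction is inconsistent with Zircon, Staurolite, Fluorite, Sylvite.
Consistent with every observation: Barite, Epidote, Gypsum, Kaolinite, Muscovite, Talc.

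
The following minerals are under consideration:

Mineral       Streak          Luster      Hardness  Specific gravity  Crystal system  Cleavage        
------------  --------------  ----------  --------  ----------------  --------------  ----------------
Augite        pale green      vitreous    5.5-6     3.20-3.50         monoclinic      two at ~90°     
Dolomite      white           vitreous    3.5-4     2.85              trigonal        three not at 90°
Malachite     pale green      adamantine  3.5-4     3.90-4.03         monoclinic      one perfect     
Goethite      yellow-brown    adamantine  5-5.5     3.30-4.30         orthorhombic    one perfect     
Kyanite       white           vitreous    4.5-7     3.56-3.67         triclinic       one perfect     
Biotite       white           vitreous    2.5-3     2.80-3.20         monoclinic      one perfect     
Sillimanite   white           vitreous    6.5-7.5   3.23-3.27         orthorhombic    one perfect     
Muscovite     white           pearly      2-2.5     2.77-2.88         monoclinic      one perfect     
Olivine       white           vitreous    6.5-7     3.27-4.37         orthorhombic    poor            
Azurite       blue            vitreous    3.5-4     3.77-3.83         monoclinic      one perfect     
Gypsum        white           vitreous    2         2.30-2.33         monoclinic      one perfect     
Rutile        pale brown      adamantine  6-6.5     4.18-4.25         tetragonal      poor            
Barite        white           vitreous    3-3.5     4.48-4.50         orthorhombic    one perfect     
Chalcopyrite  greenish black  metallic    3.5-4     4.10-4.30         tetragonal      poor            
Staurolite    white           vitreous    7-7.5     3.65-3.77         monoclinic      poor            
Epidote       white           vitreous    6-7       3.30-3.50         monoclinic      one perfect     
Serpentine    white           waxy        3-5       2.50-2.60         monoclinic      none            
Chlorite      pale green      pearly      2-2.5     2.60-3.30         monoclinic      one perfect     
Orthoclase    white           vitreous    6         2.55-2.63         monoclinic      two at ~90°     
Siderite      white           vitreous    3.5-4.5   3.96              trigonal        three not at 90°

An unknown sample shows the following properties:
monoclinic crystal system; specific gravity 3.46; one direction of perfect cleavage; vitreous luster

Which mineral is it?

Monoclinic crystal system — only Augite, Malachite, Biotite, Muscovite, Azurite, Gypsum, Staurolite, Epidote, Serpentine, Chlorite, Orthoclase remain.
Specific gravity 3.46 — only Augite, Epidote remain.
One direction of perfect cleavage rules out Augite.
Vitreous luster — no further eliminations.
Only Epidote satisfies all observations.

Epidote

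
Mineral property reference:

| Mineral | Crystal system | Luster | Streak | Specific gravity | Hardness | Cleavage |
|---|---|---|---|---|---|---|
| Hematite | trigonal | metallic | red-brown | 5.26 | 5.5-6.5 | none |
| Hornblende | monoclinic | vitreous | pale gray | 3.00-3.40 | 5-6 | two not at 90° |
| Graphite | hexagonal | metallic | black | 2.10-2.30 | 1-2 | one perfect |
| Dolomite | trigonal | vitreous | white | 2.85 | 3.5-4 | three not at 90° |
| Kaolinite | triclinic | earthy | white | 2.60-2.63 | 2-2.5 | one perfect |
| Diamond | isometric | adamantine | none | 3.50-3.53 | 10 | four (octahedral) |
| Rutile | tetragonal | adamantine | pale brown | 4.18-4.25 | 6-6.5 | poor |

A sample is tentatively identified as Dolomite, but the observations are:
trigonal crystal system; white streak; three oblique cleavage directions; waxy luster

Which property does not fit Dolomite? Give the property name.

Trigonal crystal system: Dolomite has trigonal system — consistent.
White streak: Dolomite has white streak — consistent.
Three oblique cleavage directions: Dolomite has cleavage three not at 90° — consistent.
Waxy luster: Dolomite has vitreous luster — inconsistent.
Only the luster is inconsistent.

luster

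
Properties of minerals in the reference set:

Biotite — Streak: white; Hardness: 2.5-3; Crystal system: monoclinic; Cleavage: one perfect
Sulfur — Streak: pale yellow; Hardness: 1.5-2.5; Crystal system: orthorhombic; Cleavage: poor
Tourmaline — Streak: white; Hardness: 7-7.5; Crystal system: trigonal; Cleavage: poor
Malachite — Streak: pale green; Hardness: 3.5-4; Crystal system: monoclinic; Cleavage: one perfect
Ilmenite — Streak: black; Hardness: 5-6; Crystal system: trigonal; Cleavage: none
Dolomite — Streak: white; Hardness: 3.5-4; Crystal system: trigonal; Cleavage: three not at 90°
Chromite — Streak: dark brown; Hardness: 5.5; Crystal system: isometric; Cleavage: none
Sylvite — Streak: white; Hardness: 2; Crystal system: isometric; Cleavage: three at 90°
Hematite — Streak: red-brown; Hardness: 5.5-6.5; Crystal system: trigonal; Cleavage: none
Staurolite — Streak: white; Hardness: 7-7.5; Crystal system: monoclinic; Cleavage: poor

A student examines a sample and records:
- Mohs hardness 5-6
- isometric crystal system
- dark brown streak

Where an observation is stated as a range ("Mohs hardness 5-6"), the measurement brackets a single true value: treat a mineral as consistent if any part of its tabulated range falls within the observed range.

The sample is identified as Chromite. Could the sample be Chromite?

Consistent

Mohs hardness 5-6 — fits Chromite (hardness 5.5).
Isometric crystal system — fits Chromite (isometric system).
Dark brown streak — fits Chromite (dark brown streak).
Every observed property is compatible with the reference values for Chromite.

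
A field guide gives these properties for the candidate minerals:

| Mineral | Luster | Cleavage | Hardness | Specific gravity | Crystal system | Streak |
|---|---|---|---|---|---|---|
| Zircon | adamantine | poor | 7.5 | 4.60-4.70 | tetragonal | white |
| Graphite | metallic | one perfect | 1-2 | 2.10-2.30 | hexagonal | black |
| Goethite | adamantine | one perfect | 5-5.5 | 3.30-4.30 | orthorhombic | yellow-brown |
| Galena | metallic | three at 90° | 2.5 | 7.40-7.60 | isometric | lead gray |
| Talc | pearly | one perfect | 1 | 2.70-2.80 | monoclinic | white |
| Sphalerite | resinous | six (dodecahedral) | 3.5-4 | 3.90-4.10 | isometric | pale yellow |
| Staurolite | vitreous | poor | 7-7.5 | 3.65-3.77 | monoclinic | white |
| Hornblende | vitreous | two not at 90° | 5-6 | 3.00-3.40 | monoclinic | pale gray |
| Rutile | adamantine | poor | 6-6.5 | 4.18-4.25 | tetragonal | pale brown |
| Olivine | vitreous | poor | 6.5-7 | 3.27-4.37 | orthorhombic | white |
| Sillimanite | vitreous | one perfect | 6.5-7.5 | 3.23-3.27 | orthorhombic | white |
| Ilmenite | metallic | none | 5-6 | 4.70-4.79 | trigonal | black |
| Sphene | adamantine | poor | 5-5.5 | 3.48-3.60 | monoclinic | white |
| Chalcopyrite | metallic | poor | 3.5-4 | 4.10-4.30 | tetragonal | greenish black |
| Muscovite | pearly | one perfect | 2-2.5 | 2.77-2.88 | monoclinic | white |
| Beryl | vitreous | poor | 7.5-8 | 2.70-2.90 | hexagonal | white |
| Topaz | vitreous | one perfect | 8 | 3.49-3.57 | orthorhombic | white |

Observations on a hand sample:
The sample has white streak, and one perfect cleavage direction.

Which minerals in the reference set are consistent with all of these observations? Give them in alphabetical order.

Muscovite, Sillimanite, Talc, Topaz

White streak — leaves Zircon, Talc, Staurolite, Olivine, Sillimanite, Sphene, Muscovite, Beryl, Topaz.
One perfect cleavage direction — Talc, Sillimanite, Muscovite, Topaz remain.
The minerals that satisfy all observations are Muscovite, Sillimanite, Talc, Topaz.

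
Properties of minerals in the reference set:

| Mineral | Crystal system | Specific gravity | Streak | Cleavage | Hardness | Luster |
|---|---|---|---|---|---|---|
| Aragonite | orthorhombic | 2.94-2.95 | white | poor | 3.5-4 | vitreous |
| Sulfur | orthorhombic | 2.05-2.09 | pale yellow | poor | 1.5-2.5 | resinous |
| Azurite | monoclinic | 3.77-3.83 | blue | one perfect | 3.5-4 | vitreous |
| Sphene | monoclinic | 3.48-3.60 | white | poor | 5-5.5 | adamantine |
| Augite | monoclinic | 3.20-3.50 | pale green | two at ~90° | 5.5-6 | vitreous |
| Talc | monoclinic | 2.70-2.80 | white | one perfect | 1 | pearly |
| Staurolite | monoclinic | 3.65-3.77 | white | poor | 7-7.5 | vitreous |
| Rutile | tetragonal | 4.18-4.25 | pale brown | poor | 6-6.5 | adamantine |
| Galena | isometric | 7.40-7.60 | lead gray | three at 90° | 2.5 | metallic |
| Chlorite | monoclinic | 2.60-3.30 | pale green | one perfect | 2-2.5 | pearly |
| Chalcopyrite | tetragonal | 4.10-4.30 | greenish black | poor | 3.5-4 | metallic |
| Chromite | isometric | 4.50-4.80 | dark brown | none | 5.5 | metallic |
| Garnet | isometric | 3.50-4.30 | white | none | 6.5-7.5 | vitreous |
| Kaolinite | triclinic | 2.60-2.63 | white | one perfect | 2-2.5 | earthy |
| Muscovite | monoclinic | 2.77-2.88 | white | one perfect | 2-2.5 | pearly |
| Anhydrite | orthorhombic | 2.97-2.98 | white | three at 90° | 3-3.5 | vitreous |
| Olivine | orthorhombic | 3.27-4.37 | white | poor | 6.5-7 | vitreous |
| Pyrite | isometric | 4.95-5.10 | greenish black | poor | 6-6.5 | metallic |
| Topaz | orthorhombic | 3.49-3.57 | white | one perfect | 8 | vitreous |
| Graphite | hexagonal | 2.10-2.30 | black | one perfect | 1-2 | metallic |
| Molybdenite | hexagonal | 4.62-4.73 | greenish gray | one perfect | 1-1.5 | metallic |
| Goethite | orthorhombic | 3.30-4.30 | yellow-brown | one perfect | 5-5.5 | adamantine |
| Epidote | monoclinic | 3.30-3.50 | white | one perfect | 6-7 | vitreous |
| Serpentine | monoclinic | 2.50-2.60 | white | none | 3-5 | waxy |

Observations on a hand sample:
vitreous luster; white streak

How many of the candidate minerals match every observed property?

7

Vitreous luster: Aragonite, Azurite, Augite, Staurolite, Garnet, Anhydrite, Olivine, Topaz, Epidote remain.
White streak rules out Azurite, Augite.
Consistent with every observation: Anhydrite, Aragonite, Epidote, Garnet, Olivine, Staurolite, Topaz.
That is 7 minerals.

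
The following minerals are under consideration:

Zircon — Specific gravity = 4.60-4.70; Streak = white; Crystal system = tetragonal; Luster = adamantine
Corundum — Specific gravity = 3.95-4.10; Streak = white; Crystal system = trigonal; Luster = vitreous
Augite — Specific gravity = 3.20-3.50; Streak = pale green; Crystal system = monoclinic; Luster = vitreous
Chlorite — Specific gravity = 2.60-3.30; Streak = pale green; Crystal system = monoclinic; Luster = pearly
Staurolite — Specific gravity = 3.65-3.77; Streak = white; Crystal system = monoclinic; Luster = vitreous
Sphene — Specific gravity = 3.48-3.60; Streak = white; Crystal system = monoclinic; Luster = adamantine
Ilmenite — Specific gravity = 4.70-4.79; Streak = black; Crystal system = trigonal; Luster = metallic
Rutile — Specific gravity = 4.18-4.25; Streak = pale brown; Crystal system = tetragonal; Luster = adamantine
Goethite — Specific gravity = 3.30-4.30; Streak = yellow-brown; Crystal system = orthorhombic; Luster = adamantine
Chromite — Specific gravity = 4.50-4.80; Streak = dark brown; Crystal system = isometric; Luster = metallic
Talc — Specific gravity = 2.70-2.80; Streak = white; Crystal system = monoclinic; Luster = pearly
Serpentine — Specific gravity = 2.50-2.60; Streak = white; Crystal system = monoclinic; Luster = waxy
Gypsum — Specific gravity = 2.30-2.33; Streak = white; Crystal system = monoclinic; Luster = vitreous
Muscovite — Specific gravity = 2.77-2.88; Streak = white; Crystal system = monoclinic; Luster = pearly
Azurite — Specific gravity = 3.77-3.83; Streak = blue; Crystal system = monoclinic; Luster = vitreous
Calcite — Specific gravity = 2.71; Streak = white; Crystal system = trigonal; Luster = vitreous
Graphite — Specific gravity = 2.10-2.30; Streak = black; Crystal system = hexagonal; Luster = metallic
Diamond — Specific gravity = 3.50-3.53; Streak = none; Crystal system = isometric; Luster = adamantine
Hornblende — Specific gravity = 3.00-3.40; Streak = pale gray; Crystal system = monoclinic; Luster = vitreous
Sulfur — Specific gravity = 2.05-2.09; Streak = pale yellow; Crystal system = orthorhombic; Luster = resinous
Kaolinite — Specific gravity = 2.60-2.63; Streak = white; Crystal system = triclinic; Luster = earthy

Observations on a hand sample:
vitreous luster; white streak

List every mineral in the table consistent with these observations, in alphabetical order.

Calcite, Corundum, Gypsum, Staurolite

Vitreous luster: Corundum, Augite, Staurolite, Gypsum, Azurite, Calcite, Hornblende remain.
White streak excludes Augite, Azurite, Hornblende.
The minerals that satisfy all observations are Calcite, Corundum, Gypsum, Staurolite.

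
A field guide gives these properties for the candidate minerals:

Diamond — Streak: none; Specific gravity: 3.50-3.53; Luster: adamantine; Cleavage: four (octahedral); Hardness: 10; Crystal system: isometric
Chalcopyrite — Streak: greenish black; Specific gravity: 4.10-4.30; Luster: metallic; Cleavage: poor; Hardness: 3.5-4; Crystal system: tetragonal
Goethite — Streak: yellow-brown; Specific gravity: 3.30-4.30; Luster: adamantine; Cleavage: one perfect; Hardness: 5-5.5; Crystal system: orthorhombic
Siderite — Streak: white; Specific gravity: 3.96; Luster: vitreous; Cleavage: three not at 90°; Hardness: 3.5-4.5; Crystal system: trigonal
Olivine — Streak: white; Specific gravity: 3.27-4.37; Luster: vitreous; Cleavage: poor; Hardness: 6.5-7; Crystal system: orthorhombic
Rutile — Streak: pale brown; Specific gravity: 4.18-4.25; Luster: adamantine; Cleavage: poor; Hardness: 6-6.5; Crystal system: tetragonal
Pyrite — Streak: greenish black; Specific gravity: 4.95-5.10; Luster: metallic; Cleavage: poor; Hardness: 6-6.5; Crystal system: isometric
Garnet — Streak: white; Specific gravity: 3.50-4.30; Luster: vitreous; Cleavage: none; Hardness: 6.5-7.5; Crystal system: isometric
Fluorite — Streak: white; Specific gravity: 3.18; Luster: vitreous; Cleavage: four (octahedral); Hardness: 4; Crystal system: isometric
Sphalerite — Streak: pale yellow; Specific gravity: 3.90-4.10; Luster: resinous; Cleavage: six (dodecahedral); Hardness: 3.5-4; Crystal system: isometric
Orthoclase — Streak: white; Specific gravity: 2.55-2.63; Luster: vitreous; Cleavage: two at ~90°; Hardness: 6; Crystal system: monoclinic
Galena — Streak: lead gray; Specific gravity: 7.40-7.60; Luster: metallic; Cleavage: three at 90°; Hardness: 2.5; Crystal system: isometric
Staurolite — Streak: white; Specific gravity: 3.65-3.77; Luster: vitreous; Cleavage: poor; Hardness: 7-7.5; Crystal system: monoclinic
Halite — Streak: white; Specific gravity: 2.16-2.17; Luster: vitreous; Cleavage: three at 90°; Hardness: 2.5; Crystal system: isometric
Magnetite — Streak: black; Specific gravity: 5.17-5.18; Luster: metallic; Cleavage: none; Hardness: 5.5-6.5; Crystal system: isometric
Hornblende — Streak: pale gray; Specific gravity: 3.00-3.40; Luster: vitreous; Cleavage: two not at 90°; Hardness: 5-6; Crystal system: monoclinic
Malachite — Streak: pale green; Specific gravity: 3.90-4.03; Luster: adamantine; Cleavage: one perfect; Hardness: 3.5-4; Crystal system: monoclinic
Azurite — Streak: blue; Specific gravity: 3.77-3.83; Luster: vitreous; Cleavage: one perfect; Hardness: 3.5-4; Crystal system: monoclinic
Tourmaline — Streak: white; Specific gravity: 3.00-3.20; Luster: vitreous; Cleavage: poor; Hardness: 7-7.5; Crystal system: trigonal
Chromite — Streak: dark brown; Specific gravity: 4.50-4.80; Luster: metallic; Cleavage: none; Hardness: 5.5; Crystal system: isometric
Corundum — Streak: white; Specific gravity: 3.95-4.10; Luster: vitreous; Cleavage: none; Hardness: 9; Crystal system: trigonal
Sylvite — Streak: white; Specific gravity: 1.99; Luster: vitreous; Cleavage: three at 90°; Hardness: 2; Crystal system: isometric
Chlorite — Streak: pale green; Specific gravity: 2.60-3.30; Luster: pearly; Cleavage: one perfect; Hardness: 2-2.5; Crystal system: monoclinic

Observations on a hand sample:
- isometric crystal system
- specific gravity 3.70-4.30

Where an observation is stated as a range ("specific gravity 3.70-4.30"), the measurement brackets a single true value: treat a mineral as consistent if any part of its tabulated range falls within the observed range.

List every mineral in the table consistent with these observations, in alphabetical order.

Garnet, Sphalerite

Isometric crystal system — Diamond, Pyrite, Garnet, Fluorite, Sphalerite, Galena, Halite, Magnetite, Chromite, Sylvite remain.
Specific gravity 3.70-4.30 — leaves Garnet, Sphalerite.
Remaining candidates: Garnet, Sphalerite.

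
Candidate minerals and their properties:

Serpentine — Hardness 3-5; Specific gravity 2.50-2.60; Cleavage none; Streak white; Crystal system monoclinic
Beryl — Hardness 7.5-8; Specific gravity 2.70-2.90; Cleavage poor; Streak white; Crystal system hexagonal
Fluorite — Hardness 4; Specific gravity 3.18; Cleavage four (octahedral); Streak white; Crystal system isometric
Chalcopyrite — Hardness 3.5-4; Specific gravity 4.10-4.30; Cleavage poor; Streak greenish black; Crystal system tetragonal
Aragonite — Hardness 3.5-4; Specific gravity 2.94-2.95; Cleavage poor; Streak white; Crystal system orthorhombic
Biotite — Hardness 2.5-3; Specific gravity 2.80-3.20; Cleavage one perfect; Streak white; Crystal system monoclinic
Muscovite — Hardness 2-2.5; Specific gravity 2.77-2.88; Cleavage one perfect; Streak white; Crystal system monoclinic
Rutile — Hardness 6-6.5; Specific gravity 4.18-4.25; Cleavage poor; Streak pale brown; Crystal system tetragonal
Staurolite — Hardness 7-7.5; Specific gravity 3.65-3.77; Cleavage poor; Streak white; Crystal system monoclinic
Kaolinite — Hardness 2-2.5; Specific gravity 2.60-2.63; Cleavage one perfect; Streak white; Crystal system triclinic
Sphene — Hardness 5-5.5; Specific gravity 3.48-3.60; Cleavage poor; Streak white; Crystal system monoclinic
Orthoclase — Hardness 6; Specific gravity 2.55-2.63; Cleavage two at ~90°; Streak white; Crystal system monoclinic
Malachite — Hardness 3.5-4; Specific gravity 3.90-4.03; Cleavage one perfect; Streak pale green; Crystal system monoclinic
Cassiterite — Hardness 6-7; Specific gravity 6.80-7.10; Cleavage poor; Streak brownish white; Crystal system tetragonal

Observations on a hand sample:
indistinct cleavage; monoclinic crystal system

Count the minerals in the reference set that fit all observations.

2

Indistinct cleavage: narrows the field to Beryl, Chalcopyrite, Aragonite, Rutile, Staurolite, Sphene, Cassiterite.
Monoclinic crystal system: leaves Staurolite, Sphene.
Consistent with every observation: Sphene, Staurolite.
That is 2 minerals.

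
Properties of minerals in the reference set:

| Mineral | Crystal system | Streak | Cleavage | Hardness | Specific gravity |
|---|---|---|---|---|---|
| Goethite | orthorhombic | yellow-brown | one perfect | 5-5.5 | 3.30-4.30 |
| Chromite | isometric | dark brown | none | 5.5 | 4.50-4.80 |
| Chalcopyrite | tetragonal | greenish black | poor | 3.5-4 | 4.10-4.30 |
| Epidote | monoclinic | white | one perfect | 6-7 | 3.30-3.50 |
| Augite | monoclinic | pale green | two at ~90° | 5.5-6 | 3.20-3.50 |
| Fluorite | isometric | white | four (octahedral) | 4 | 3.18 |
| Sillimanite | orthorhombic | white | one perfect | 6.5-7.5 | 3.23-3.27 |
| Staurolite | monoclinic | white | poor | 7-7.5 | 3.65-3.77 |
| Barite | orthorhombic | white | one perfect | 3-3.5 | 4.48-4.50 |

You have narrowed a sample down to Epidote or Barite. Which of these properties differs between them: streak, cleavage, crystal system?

Streak: both white — identical.
Cleavage: both one perfect — identical.
Crystal system: Epidote monoclinic, Barite orthorhombic — these differ.
Only crystal system differs between Epidote and Barite among the listed tests.

crystal system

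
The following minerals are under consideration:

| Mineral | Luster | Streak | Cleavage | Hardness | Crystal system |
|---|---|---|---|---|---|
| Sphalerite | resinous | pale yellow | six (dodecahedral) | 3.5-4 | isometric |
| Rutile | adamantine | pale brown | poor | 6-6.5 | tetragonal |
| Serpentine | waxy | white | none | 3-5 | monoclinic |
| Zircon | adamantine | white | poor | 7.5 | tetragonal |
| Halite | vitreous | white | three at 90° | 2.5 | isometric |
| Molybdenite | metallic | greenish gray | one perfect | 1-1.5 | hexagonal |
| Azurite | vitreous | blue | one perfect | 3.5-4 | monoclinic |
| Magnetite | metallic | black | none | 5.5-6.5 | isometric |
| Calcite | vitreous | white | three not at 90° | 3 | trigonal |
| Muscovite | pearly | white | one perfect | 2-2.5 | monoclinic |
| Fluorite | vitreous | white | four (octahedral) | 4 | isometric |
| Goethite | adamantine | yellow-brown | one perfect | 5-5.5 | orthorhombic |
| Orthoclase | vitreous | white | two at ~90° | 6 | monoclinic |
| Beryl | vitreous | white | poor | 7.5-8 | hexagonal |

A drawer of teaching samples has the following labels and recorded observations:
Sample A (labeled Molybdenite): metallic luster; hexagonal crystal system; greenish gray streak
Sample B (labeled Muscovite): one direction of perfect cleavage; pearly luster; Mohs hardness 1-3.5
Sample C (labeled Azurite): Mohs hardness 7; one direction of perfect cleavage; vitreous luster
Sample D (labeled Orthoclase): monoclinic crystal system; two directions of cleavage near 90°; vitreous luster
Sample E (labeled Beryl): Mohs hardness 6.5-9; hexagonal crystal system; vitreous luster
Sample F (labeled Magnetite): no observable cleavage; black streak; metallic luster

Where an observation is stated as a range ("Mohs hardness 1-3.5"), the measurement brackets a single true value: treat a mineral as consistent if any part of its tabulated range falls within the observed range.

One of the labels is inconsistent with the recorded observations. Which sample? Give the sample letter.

C

Sample A: observations are consistent with Molybdenite.
Sample B: observations are consistent with Muscovite.
Sample C: Azurite has hardness 3.5-4, but the record shows Mohs hardness 7 — this label is wrong.
Sample D: observations are consistent with Orthoclase.
Sample E: observations are consistent with Beryl.
Sample F: observations are consistent with Magnetite.
Only sample C is inconsistent with its label.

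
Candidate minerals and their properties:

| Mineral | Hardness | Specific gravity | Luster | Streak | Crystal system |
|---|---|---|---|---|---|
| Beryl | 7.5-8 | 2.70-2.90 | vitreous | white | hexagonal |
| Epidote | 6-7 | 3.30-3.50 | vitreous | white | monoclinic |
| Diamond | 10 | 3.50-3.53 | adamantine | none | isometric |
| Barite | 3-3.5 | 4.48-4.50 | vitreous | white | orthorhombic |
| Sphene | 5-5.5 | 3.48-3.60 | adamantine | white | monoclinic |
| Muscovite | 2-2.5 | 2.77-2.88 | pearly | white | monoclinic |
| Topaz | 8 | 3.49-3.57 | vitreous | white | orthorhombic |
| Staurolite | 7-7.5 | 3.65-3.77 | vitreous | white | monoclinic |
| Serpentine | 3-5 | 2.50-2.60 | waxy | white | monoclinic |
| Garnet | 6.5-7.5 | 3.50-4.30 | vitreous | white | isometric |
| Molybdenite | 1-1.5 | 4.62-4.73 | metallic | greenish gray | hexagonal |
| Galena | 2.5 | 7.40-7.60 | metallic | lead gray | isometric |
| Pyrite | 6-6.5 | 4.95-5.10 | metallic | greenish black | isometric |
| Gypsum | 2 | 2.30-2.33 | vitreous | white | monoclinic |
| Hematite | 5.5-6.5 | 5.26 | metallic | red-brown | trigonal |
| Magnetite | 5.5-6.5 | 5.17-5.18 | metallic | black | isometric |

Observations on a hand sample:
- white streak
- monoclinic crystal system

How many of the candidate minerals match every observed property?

White streak rules out Diamond, Molybdenite, Galena, Pyrite, Hematite, Magnetite.
Monoclinic crystal system is inconsistent with Beryl, Barite, Topaz, Garnet.
The minerals that satisfy all observations are Epidote, Gypsum, Muscovite, Serpentine, Sphene, Staurolite.
That is 6 minerals.

6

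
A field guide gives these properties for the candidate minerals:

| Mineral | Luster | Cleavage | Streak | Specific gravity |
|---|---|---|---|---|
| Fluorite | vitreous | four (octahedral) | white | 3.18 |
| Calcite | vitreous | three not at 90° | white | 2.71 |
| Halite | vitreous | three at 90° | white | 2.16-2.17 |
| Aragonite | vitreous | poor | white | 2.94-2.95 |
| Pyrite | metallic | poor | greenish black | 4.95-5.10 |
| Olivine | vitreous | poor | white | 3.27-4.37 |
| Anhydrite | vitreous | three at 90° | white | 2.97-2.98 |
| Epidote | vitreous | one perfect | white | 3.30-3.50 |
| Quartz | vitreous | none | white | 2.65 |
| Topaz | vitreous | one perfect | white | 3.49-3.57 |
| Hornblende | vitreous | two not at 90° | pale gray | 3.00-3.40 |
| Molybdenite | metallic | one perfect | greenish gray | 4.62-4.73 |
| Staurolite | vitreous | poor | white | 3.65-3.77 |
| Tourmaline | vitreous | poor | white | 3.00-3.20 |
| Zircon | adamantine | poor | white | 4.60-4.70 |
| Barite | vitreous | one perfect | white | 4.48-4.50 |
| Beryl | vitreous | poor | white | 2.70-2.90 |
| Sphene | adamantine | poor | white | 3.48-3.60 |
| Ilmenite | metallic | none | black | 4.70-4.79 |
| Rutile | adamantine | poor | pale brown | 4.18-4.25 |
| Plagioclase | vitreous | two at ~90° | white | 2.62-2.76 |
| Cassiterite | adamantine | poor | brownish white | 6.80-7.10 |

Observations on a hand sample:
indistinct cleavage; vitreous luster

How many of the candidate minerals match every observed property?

5

Indistinct cleavage: narrows the field to Aragonite, Pyrite, Olivine, Staurolite, Tourmaline, Zircon, Beryl, Sphene, Rutile, Cassiterite.
Vitreous luster eliminates Pyrite, Zircon, Sphene, Rutile, Cassiterite.
The minerals that satisfy all observations are Aragonite, Beryl, Olivine, Staurolite, Tourmaline.
That is 5 minerals.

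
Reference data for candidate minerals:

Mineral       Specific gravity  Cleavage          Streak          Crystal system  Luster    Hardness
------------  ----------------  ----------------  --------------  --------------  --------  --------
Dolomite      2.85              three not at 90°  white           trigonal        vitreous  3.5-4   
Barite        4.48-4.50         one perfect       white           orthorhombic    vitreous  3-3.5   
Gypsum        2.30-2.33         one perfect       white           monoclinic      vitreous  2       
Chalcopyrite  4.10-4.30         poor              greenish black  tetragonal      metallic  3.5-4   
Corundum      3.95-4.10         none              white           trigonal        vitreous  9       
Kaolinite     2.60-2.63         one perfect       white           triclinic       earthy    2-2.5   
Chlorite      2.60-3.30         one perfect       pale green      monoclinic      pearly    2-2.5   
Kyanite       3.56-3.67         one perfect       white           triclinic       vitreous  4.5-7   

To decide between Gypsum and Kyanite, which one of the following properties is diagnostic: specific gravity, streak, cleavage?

specific gravity

Specific gravity: Gypsum 2.30-2.33, Kyanite 3.56-3.67 — distinct.
Streak: both white — shared.
Cleavage: both one perfect — shared.
Specific gravity is the diagnostic property here.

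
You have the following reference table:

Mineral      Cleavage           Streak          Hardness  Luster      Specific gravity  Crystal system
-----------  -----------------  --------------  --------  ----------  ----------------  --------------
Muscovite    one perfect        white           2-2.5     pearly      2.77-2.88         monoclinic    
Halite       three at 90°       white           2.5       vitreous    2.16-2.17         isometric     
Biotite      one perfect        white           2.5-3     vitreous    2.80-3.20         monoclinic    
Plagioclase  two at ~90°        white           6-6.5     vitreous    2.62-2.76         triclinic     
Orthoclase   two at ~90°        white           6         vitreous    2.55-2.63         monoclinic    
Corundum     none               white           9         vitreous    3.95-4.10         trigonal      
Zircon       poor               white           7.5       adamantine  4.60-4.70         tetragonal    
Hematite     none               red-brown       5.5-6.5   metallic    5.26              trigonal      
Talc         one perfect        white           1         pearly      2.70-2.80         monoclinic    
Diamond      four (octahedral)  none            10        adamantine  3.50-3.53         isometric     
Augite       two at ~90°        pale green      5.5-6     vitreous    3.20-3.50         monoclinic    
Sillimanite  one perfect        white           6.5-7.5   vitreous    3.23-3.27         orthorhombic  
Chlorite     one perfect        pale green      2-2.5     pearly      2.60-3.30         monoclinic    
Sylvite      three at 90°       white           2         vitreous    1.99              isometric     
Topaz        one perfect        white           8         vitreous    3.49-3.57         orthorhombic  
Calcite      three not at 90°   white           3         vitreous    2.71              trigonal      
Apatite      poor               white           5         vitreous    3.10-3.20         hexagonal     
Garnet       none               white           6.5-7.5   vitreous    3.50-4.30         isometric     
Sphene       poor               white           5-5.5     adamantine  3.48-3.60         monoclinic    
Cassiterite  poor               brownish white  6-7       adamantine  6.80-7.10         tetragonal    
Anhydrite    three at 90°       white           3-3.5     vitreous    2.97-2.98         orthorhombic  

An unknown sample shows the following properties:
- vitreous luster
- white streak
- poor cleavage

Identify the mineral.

Vitreous luster: only Halite, Biotite, Plagioclase, Orthoclase, Corundum, Augite, Sillimanite, Sylvite, Topaz, Calcite, Apatite, Garnet, Anhydrite remain.
White streak rules out Augite.
Poor cleavage: leaves Apatite.
Only Apatite satisfies all observations.

Apatite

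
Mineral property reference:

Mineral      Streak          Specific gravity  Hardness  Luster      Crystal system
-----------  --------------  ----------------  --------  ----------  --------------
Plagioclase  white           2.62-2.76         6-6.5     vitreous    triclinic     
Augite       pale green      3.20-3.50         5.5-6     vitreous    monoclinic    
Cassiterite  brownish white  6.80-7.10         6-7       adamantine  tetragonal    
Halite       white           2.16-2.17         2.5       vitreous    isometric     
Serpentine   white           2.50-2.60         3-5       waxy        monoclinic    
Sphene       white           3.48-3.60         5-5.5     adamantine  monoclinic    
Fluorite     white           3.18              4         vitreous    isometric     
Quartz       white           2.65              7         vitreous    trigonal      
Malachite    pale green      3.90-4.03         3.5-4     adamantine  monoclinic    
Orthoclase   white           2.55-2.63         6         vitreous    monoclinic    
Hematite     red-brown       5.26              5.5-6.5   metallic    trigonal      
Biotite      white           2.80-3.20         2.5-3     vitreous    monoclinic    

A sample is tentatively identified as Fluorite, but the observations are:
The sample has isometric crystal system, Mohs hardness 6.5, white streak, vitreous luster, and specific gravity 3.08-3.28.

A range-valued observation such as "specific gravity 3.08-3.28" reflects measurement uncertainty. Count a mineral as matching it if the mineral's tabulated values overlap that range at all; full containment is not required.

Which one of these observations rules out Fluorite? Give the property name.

Isometric crystal system: Fluorite has isometric system — within range.
Mohs hardness 6.5: Fluorite has hardness 4 — outside the reference range.
White streak: Fluorite has white streak — within range.
Vitreous luster: Fluorite has vitreous luster — within range.
Specific gravity 3.08-3.28: Fluorite has SG 3.18 — within range.
Everything matches except the hardness.

hardness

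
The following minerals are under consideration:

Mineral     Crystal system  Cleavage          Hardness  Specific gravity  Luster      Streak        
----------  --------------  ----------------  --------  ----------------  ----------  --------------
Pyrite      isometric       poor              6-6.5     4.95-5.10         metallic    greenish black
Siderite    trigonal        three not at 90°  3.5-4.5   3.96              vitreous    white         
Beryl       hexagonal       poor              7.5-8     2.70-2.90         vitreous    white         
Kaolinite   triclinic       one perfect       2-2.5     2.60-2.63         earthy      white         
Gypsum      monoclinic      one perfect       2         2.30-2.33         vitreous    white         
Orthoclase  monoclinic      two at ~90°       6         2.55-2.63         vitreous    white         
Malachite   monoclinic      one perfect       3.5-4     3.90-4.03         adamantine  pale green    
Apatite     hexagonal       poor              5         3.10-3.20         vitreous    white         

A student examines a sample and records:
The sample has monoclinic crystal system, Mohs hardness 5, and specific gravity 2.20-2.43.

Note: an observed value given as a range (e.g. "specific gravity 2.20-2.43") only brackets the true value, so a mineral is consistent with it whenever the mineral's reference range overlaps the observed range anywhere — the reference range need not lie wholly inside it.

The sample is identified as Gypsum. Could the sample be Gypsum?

Monoclinic crystal system — matches Gypsum (monoclinic system).
Mohs hardness 5 — Gypsum has hardness 2; a mismatch.
Specific gravity 2.20-2.43 — matches Gypsum (SG 2.30-2.33).
Gypsum is excluded by the hardness.

Inconsistent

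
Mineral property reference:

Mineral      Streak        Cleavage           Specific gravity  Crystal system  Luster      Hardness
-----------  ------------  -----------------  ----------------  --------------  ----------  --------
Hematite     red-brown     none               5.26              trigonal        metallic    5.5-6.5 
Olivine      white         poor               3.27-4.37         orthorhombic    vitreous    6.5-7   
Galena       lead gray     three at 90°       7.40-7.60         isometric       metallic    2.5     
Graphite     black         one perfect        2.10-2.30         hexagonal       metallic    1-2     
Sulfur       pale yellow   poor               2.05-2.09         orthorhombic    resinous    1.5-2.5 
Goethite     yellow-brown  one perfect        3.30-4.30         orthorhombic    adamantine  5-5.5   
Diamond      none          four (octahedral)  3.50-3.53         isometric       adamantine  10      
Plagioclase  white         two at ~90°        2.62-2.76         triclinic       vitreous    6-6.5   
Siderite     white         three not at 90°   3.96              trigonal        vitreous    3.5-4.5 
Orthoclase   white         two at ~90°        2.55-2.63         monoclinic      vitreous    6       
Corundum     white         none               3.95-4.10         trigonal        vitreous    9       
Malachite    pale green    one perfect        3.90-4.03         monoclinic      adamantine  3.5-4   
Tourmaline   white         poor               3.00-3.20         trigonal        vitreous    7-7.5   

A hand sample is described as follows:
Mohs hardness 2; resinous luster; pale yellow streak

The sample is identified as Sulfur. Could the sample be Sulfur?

Mohs hardness 2 — fits Sulfur (hardness 1.5-2.5).
Resinous luster — fits Sulfur (resinous luster).
Pale yellow streak — fits Sulfur (pale yellow streak).
All observations are consistent with the tabulated values for Sulfur.

Yes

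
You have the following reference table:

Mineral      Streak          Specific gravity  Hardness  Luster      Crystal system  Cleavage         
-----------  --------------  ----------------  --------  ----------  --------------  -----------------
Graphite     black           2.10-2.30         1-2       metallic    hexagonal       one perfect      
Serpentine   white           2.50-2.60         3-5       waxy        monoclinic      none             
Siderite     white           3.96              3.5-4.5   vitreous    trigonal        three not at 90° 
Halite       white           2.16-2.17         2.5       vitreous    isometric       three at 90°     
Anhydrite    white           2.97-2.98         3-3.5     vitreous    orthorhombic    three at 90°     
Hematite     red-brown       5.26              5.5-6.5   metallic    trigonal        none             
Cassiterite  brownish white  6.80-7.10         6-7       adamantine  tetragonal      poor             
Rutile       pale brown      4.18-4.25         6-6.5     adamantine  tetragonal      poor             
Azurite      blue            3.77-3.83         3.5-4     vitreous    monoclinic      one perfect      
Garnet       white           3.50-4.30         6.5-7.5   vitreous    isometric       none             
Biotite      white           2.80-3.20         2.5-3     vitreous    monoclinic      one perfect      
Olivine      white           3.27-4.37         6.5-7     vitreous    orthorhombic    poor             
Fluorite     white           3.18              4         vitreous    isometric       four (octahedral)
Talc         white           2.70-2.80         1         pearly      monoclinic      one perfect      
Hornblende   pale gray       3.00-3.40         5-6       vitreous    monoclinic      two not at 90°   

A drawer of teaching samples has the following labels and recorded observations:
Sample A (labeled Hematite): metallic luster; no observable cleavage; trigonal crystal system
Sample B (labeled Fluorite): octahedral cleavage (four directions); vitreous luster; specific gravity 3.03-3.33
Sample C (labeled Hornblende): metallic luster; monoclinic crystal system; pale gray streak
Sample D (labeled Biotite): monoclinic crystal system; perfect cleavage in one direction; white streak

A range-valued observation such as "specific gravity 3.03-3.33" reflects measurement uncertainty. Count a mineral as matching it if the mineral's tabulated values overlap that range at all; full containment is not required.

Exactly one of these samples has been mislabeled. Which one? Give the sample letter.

Sample A: nothing contradicts Hematite.
Sample B: nothing contradicts Fluorite.
Sample C: Hornblende has vitreous luster, but the record shows metallic luster — this label is wrong.
Sample D: nothing contradicts Biotite.
Sample C is the mislabeled one.

C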